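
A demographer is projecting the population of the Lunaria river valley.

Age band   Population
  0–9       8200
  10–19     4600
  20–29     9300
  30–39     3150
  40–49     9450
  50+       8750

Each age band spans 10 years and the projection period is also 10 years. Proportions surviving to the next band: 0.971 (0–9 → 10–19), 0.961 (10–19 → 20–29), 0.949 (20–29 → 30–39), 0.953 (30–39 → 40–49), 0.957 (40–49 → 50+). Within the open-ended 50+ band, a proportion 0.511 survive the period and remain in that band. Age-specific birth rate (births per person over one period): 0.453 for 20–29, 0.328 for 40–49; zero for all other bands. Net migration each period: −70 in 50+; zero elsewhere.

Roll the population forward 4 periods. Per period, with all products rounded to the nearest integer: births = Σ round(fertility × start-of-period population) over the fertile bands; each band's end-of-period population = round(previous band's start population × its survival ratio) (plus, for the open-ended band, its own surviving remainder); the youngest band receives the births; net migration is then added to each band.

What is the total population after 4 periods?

36991

Call the groups 1 to 6, youngest first.
[period 1]
Births: 9300 × 0.453 = 4213 ; 9450 × 0.328 = 3100 → 7313
Group 2: 8200 × 0.971 = 7962
Group 3: 4600 × 0.961 = 4421
Group 4: 9300 × 0.949 = 8826
Group 5: 3150 × 0.953 = 3002
Group 6: 9450 × 0.957 + 8750 × 0.511 = 9044 + 4471 = 13515
Net migration: Group 6 − 70 → 13445
Giving 7313 / 7962 / 4421 / 8826 / 3002 / 13445.
[period 2]
Births: 4421 × 0.453 = 2003 ; 3002 × 0.328 = 985 → 2988
Group 2: 7313 × 0.971 = 7101
Group 3: 7962 × 0.961 = 7651
Group 4: 4421 × 0.949 = 4196
Group 5: 8826 × 0.953 = 8411
Group 6: 3002 × 0.957 + 13445 × 0.511 = 2873 + 6870 = 9743
Net migration: Group 6 − 70 → 9673
Giving 2988 / 7101 / 7651 / 4196 / 8411 / 9673.
[period 3]
Births: 7651 × 0.453 = 3466 ; 8411 × 0.328 = 2759 → 6225
Group 2: 2988 × 0.971 = 2901
Group 3: 7101 × 0.961 = 6824
Group 4: 7651 × 0.949 = 7261
Group 5: 4196 × 0.953 = 3999
Group 6: 8411 × 0.957 + 9673 × 0.511 = 8049 + 4943 = 12992
Net migration: Group 6 − 70 → 12922
Giving 6225 / 2901 / 6824 / 7261 / 3999 / 12922.
[period 4]
Births: 6824 × 0.453 = 3091 ; 3999 × 0.328 = 1312 → 4403
Group 2: 6225 × 0.971 = 6044
Group 3: 2901 × 0.961 = 2788
Group 4: 6824 × 0.949 = 6476
Group 5: 7261 × 0.953 = 6920
Group 6: 3999 × 0.957 + 12922 × 0.511 = 3827 + 6603 = 10430
Net migration: Group 6 − 70 → 10360
Giving 4403 / 6044 / 2788 / 6476 / 6920 / 10360.
Total after period 4: 4403 + 6044 + 2788 + 6476 + 6920 + 10360 = 36991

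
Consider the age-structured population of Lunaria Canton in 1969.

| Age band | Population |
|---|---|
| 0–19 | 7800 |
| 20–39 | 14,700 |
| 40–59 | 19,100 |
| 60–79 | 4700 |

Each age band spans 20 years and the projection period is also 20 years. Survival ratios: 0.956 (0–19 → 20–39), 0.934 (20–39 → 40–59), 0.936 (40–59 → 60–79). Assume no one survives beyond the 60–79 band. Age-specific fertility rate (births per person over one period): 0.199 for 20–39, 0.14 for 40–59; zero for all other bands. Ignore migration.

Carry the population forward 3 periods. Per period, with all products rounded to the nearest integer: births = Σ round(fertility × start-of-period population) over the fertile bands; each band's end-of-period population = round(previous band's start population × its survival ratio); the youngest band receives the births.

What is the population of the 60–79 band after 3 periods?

Period 1:
Births: 14700 × 0.199 = 2925, 19100 × 0.14 = 2674 → 5599
20–39: 7800 × 0.956 = 7457
40–59: 14700 × 0.934 = 13730
60–79: 19100 × 0.936 = 17878
Giving 5599 / 7457 / 13730 / 17878.
Period 2:
Births: 7457 × 0.199 = 1484, 13730 × 0.14 = 1922 → 3406
20–39: 5599 × 0.956 = 5353
40–59: 7457 × 0.934 = 6965
60–79: 13730 × 0.936 = 12851
Giving 3406 / 5353 / 6965 / 12851.
Period 3:
Births: 5353 × 0.199 = 1065, 6965 × 0.14 = 975 → 2040
20–39: 3406 × 0.956 = 3256
40–59: 5353 × 0.934 = 5000
60–79: 6965 × 0.936 = 6519
Giving 2040 / 3256 / 5000 / 6519.

6519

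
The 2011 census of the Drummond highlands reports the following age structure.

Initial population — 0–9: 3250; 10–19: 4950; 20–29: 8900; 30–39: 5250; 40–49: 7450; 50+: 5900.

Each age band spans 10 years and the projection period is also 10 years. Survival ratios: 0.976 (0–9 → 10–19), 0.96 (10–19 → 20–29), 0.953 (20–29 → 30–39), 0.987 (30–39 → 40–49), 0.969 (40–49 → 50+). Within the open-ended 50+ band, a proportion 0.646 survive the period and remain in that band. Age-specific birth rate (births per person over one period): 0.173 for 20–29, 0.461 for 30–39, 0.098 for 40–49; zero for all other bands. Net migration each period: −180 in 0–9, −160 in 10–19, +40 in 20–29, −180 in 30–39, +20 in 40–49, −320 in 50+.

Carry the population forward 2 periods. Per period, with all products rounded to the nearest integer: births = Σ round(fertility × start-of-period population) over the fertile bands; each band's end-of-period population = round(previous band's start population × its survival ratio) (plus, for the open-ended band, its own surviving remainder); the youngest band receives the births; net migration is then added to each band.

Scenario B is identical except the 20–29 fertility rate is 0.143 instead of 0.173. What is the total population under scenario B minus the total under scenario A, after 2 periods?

Period 1:
Births: 8900 × 0.173 = 1540 ; 5250 × 0.461 = 2420 ; 7450 × 0.098 = 730 — total 4690
10–19: 3250 × 0.976 = 3172
20–29: 4950 × 0.96 = 4752
30–39: 8900 × 0.953 = 8482
40–49: 5250 × 0.987 = 5182
50+: 7450 × 0.969 + 5900 × 0.646 = 7219 + 3811 = 11030
Net migration: 0–9 − 180 → 4510; 10–19 − 160 → 3012; 20–29 + 40 → 4792; 30–39 − 180 → 8302; 40–49 + 20 → 5202; 50+ − 320 → 10710
→ [4510, 3012, 4792, 8302, 5202, 10710]
Period 2:
Births: 4792 × 0.173 = 829 ; 8302 × 0.461 = 3827 ; 5202 × 0.098 = 510 — total 5166
10–19: 4510 × 0.976 = 4402
20–29: 3012 × 0.96 = 2892
30–39: 4792 × 0.953 = 4567
40–49: 8302 × 0.987 = 8194
50+: 5202 × 0.969 + 10710 × 0.646 = 5041 + 6919 = 11960
Net migration: 0–9 − 180 → 4986; 10–19 − 160 → 4242; 20–29 + 40 → 2932; 30–39 − 180 → 4387; 40–49 + 20 → 8214; 50+ − 320 → 11640
→ [4986, 4242, 2932, 4387, 8214, 11640]
Scenario A total after 2 periods: 36401
Scenario B projection —
Period 1:
Births: 8900 × 0.143 = 1273 ; 5250 × 0.461 = 2420 ; 7450 × 0.098 = 730 — total 4423
10–19: 3250 × 0.976 = 3172
20–29: 4950 × 0.96 = 4752
30–39: 8900 × 0.953 = 8482
40–49: 5250 × 0.987 = 5182
50+: 7450 × 0.969 + 5900 × 0.646 = 7219 + 3811 = 11030
Net migration: 0–9 − 180 → 4243; 10–19 − 160 → 3012; 20–29 + 40 → 4792; 30–39 − 180 → 8302; 40–49 + 20 → 5202; 50+ − 320 → 10710
→ [4243, 3012, 4792, 8302, 5202, 10710]
Period 2:
Births: 4792 × 0.143 = 685 ; 8302 × 0.461 = 3827 ; 5202 × 0.098 = 510 — total 5022
10–19: 4243 × 0.976 = 4141
20–29: 3012 × 0.96 = 2892
30–39: 4792 × 0.953 = 4567
40–49: 8302 × 0.987 = 8194
50+: 5202 × 0.969 + 10710 × 0.646 = 5041 + 6919 = 11960
Net migration: 0–9 − 180 → 4842; 10–19 − 160 → 3981; 20–29 + 40 → 2932; 30–39 − 180 → 4387; 40–49 + 20 → 8214; 50+ − 320 → 11640
→ [4842, 3981, 2932, 4387, 8214, 11640]
Scenario B total after 2 periods: 35996
Difference B − A = 35996 − 36401 = -405

-405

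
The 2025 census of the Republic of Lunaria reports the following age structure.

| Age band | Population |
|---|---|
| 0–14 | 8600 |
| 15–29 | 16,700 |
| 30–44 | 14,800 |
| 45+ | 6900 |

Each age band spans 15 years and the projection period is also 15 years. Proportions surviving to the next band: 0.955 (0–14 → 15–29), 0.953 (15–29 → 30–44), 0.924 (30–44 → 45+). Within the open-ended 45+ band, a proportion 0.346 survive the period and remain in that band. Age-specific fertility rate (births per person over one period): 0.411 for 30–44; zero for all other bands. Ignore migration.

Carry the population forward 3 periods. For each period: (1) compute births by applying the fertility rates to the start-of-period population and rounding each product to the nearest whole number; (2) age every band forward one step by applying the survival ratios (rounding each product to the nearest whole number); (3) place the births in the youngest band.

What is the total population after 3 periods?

29243

[period 1]
Births: 14800 × 0.411 = 6083
15–29: 8600 × 0.955 = 8213
30–44: 16700 × 0.953 = 15915
45+: 14800 × 0.924 + 6900 × 0.346 = 13675 + 2387 = 16062
Giving 6083 / 8213 / 15915 / 16062.
[period 2]
Births: 15915 × 0.411 = 6541
15–29: 6083 × 0.955 = 5809
30–44: 8213 × 0.953 = 7827
45+: 15915 × 0.924 + 16062 × 0.346 = 14705 + 5557 = 20262
Giving 6541 / 5809 / 7827 / 20262.
[period 3]
Births: 7827 × 0.411 = 3217
15–29: 6541 × 0.955 = 6247
30–44: 5809 × 0.953 = 5536
45+: 7827 × 0.924 + 20262 × 0.346 = 7232 + 7011 = 14243
Giving 3217 / 6247 / 5536 / 14243.
Total after period 3: 3217 + 6247 + 5536 + 14243 = 29243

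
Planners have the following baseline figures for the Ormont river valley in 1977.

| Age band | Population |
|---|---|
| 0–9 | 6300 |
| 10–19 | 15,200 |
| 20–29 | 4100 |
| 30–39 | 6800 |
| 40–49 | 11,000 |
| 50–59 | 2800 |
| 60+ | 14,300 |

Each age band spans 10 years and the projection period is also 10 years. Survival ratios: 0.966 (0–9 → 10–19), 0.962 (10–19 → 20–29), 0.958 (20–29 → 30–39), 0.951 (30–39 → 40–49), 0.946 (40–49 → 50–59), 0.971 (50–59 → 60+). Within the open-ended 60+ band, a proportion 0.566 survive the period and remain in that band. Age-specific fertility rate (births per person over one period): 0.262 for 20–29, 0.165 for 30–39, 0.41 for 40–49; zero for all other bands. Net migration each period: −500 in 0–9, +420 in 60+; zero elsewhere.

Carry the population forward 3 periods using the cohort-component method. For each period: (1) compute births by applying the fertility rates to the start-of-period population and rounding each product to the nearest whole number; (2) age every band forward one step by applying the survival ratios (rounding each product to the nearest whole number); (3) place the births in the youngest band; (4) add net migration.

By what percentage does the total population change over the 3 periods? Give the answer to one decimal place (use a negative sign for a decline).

(Groups numbered youngest = 1 to oldest = 7.)
[period 1]
Births: 4100 * 0.262 = 1074, 6800 * 0.165 = 1122, 11000 * 0.41 = 4510 — total 6706
Group 2: 6300 * 0.966 = 6086
Group 3: 15200 * 0.962 = 14622
Group 4: 4100 * 0.958 = 3928
Group 5: 6800 * 0.951 = 6467
Group 6: 11000 * 0.946 = 10406
Group 7: 2800 * 0.971 + 14300 * 0.566 = 2719 + 8094 = 10813
Net migration: Group 1 − 500 → 6206; Group 7 + 420 → 11233
End of period: [6206, 6086, 14622, 3928, 6467, 10406, 11233]
[period 2]
Births: 14622 * 0.262 = 3831, 3928 * 0.165 = 648, 6467 * 0.41 = 2651 — total 7130
Group 2: 6206 * 0.966 = 5995
Group 3: 6086 * 0.962 = 5855
Group 4: 14622 * 0.958 = 14008
Group 5: 3928 * 0.951 = 3736
Group 6: 6467 * 0.946 = 6118
Group 7: 10406 * 0.971 + 11233 * 0.566 = 10104 + 6358 = 16462
Net migration: Group 1 − 500 → 6630; Group 7 + 420 → 16882
End of period: [6630, 5995, 5855, 14008, 3736, 6118, 16882]
[period 3]
Births: 5855 * 0.262 = 1534, 14008 * 0.165 = 2311, 3736 * 0.41 = 1532 — total 5377
Group 2: 6630 * 0.966 = 6405
Group 3: 5995 * 0.962 = 5767
Group 4: 5855 * 0.958 = 5609
Group 5: 14008 * 0.951 = 13322
Group 6: 3736 * 0.946 = 3534
Group 7: 6118 * 0.971 + 16882 * 0.566 = 5941 + 9555 = 15496
Net migration: Group 1 − 500 → 4877; Group 7 + 420 → 15916
End of period: [4877, 6405, 5767, 5609, 13322, 3534, 15916]
Total: 60500 → 55430; change = -5070; percentage change = -8.4%

-8.4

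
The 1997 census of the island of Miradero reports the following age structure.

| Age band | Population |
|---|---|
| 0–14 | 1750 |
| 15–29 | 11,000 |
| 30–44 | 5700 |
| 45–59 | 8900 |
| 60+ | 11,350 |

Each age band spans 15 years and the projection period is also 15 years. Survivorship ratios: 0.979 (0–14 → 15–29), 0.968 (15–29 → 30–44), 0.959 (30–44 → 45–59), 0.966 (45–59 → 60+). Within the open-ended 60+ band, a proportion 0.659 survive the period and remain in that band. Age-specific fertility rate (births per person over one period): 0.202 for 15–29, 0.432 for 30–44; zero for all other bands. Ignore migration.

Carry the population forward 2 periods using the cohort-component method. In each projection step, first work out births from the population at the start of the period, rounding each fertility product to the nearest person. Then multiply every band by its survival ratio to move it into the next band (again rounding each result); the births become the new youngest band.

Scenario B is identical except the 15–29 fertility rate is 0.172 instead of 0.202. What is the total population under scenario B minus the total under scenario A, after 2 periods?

Numbering the bands 1..5 from youngest to oldest:
Period 1:
Births: 11000 × 0.202 = 2222  |  5700 × 0.432 = 2462 → total 4684
Band 2: 1750 × 0.979 = 1713
Band 3: 11000 × 0.968 = 10648
Band 4: 5700 × 0.959 = 5466
Band 5: 8900 × 0.966 + 11350 × 0.659 = 8597 + 7480 = 16077
End of period: [4684, 1713, 10648, 5466, 16077]
Period 2:
Births: 1713 × 0.202 = 346  |  10648 × 0.432 = 4600 → total 4946
Band 2: 4684 × 0.979 = 4586
Band 3: 1713 × 0.968 = 1658
Band 4: 10648 × 0.959 = 10211
Band 5: 5466 × 0.966 + 16077 × 0.659 = 5280 + 10595 = 15875
End of period: [4946, 4586, 1658, 10211, 15875]
Scenario A total after 2 periods: 37276
Scenario B projection —
Period 1:
Births: 11000 × 0.172 = 1892  |  5700 × 0.432 = 2462 → total 4354
Band 2: 1750 × 0.979 = 1713
Band 3: 11000 × 0.968 = 10648
Band 4: 5700 × 0.959 = 5466
Band 5: 8900 × 0.966 + 11350 × 0.659 = 8597 + 7480 = 16077
End of period: [4354, 1713, 10648, 5466, 16077]
Period 2:
Births: 1713 × 0.172 = 295  |  10648 × 0.432 = 4600 → total 4895
Band 2: 4354 × 0.979 = 4263
Band 3: 1713 × 0.968 = 1658
Band 4: 10648 × 0.959 = 10211
Band 5: 5466 × 0.966 + 16077 × 0.659 = 5280 + 10595 = 15875
End of period: [4895, 4263, 1658, 10211, 15875]
Scenario B total after 2 periods: 36902
Difference B − A = 36902 − 37276 = -374

-374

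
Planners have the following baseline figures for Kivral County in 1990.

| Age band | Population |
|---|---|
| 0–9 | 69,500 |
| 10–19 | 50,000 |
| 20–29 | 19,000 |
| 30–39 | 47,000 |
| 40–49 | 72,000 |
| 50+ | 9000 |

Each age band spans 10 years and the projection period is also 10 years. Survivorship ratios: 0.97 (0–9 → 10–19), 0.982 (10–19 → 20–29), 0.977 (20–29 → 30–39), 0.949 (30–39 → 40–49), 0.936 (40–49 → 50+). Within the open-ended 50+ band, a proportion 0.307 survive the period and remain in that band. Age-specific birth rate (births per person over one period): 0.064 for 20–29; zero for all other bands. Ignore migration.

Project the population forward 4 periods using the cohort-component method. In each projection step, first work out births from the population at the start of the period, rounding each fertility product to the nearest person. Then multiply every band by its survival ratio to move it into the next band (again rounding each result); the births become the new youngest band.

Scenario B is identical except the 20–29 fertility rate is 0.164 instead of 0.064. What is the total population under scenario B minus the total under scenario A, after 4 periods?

[period 1]
Births: 19000 * 0.064 = 1216
10–19: 69500 * 0.97 = 67415
20–29: 50000 * 0.982 = 49100
30–39: 19000 * 0.977 = 18563
40–49: 47000 * 0.949 = 44603
50+: 72000 * 0.936 + 9000 * 0.307 = 67392 + 2763 = 70155
Giving 1216 / 67415 / 49100 / 18563 / 44603 / 70155.
[period 2]
Births: 49100 * 0.064 = 3142
10–19: 1216 * 0.97 = 1180
20–29: 67415 * 0.982 = 66202
30–39: 49100 * 0.977 = 47971
40–49: 18563 * 0.949 = 17616
50+: 44603 * 0.936 + 70155 * 0.307 = 41748 + 21538 = 63286
Giving 3142 / 1180 / 66202 / 47971 / 17616 / 63286.
[period 3]
Births: 66202 * 0.064 = 4237
10–19: 3142 * 0.97 = 3048
20–29: 1180 * 0.982 = 1159
30–39: 66202 * 0.977 = 64679
40–49: 47971 * 0.949 = 45524
50+: 17616 * 0.936 + 63286 * 0.307 = 16489 + 19429 = 35918
Giving 4237 / 3048 / 1159 / 64679 / 45524 / 35918.
[period 4]
Births: 1159 * 0.064 = 74
10–19: 4237 * 0.97 = 4110
20–29: 3048 * 0.982 = 2993
30–39: 1159 * 0.977 = 1132
40–49: 64679 * 0.949 = 61380
50+: 45524 * 0.936 + 35918 * 0.307 = 42610 + 11027 = 53637
Giving 74 / 4110 / 2993 / 1132 / 61380 / 53637.
Scenario A total after 4 periods: 123326
Scenario B projection —
[period 1]
Births: 19000 * 0.164 = 3116
10–19: 69500 * 0.97 = 67415
20–29: 50000 * 0.982 = 49100
30–39: 19000 * 0.977 = 18563
40–49: 47000 * 0.949 = 44603
50+: 72000 * 0.936 + 9000 * 0.307 = 67392 + 2763 = 70155
Giving 3116 / 67415 / 49100 / 18563 / 44603 / 70155.
[period 2]
Births: 49100 * 0.164 = 8052
10–19: 3116 * 0.97 = 3023
20–29: 67415 * 0.982 = 66202
30–39: 49100 * 0.977 = 47971
40–49: 18563 * 0.949 = 17616
50+: 44603 * 0.936 + 70155 * 0.307 = 41748 + 21538 = 63286
Giving 8052 / 3023 / 66202 / 47971 / 17616 / 63286.
[period 3]
Births: 66202 * 0.164 = 10857
10–19: 8052 * 0.97 = 7810
20–29: 3023 * 0.982 = 2969
30–39: 66202 * 0.977 = 64679
40–49: 47971 * 0.949 = 45524
50+: 17616 * 0.936 + 63286 * 0.307 = 16489 + 19429 = 35918
Giving 10857 / 7810 / 2969 / 64679 / 45524 / 35918.
[period 4]
Births: 2969 * 0.164 = 487
10–19: 10857 * 0.97 = 10531
20–29: 7810 * 0.982 = 7669
30–39: 2969 * 0.977 = 2901
40–49: 64679 * 0.949 = 61380
50+: 45524 * 0.936 + 35918 * 0.307 = 42610 + 11027 = 53637
Giving 487 / 10531 / 7669 / 2901 / 61380 / 53637.
Scenario B total after 4 periods: 136605
Difference B − A = 136605 − 123326 = 13279

13279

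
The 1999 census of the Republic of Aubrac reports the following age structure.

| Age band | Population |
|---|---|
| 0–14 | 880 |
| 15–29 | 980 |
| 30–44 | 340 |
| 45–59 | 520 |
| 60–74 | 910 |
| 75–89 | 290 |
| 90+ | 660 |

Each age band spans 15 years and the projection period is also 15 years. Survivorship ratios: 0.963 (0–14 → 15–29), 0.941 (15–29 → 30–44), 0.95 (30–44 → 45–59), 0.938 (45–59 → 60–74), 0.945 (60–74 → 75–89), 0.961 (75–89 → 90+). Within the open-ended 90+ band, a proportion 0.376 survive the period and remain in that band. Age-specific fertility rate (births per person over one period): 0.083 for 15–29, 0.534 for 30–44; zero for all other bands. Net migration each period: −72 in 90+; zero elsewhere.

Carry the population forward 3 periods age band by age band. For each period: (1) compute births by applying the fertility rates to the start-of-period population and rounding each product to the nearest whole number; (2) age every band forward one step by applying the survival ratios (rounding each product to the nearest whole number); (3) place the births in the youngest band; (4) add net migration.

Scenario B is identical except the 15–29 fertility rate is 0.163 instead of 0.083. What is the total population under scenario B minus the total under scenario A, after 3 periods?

[period 1]
Births: 980 * 0.083 = 81  |  340 * 0.534 = 182 → total 263
15–29: 880 * 0.963 = 847
30–44: 980 * 0.941 = 922
45–59: 340 * 0.95 = 323
60–74: 520 * 0.938 = 488
75–89: 910 * 0.945 = 860
90+: 290 * 0.961 + 660 * 0.376 = 279 + 248 = 527
Net migration: 90+ − 72 → 455
→ [263, 847, 922, 323, 488, 860, 455]
[period 2]
Births: 847 * 0.083 = 70  |  922 * 0.534 = 492 → total 562
15–29: 263 * 0.963 = 253
30–44: 847 * 0.941 = 797
45–59: 922 * 0.95 = 876
60–74: 323 * 0.938 = 303
75–89: 488 * 0.945 = 461
90+: 860 * 0.961 + 455 * 0.376 = 826 + 171 = 997
Net migration: 90+ − 72 → 925
→ [562, 253, 797, 876, 303, 461, 925]
[period 3]
Births: 253 * 0.083 = 21  |  797 * 0.534 = 426 → total 447
15–29: 562 * 0.963 = 541
30–44: 253 * 0.941 = 238
45–59: 797 * 0.95 = 757
60–74: 876 * 0.938 = 822
75–89: 303 * 0.945 = 286
90+: 461 * 0.961 + 925 * 0.376 = 443 + 348 = 791
Net migration: 90+ − 72 → 719
→ [447, 541, 238, 757, 822, 286, 719]
Scenario A total after 3 periods: 3810
Scenario B projection —
[period 1]
Births: 980 * 0.163 = 160  |  340 * 0.534 = 182 → total 342
15–29: 880 * 0.963 = 847
30–44: 980 * 0.941 = 922
45–59: 340 * 0.95 = 323
60–74: 520 * 0.938 = 488
75–89: 910 * 0.945 = 860
90+: 290 * 0.961 + 660 * 0.376 = 279 + 248 = 527
Net migration: 90+ − 72 → 455
→ [342, 847, 922, 323, 488, 860, 455]
[period 2]
Births: 847 * 0.163 = 138  |  922 * 0.534 = 492 → total 630
15–29: 342 * 0.963 = 329
30–44: 847 * 0.941 = 797
45–59: 922 * 0.95 = 876
60–74: 323 * 0.938 = 303
75–89: 488 * 0.945 = 461
90+: 860 * 0.961 + 455 * 0.376 = 826 + 171 = 997
Net migration: 90+ − 72 → 925
→ [630, 329, 797, 876, 303, 461, 925]
[period 3]
Births: 329 * 0.163 = 54  |  797 * 0.534 = 426 → total 480
15–29: 630 * 0.963 = 607
30–44: 329 * 0.941 = 310
45–59: 797 * 0.95 = 757
60–74: 876 * 0.938 = 822
75–89: 303 * 0.945 = 286
90+: 461 * 0.961 + 925 * 0.376 = 443 + 348 = 791
Net migration: 90+ − 72 → 719
→ [480, 607, 310, 757, 822, 286, 719]
Scenario B total after 3 periods: 3981
Difference B − A = 3981 − 3810 = 171

171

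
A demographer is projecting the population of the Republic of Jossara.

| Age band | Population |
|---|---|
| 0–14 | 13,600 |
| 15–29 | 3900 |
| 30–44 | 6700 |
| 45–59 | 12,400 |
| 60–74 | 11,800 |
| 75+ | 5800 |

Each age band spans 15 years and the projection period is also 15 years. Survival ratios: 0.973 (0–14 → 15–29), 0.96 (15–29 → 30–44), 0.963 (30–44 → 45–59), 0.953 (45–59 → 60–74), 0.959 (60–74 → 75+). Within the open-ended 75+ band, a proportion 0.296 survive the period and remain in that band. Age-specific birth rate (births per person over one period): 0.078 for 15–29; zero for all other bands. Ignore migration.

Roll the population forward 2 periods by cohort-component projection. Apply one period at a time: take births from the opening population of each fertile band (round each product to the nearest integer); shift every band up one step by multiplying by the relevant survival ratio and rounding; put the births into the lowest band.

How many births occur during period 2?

Period 1:
Births: 3900 × 0.078 = 304
15–29: 13600 × 0.973 = 13233
30–44: 3900 × 0.96 = 3744
45–59: 6700 × 0.963 = 6452
60–74: 12400 × 0.953 = 11817
75+: 11800 × 0.959 + 5800 × 0.296 = 11316 + 1717 = 13033
Giving 304 / 13233 / 3744 / 6452 / 11817 / 13033.
Period 2:
Births: 13233 × 0.078 = 1032
15–29: 304 × 0.973 = 296
30–44: 13233 × 0.96 = 12704
45–59: 3744 × 0.963 = 3605
60–74: 6452 × 0.953 = 6149
75+: 11817 × 0.959 + 13033 × 0.296 = 11333 + 3858 = 15191
Giving 1032 / 296 / 12704 / 3605 / 6149 / 15191.

1032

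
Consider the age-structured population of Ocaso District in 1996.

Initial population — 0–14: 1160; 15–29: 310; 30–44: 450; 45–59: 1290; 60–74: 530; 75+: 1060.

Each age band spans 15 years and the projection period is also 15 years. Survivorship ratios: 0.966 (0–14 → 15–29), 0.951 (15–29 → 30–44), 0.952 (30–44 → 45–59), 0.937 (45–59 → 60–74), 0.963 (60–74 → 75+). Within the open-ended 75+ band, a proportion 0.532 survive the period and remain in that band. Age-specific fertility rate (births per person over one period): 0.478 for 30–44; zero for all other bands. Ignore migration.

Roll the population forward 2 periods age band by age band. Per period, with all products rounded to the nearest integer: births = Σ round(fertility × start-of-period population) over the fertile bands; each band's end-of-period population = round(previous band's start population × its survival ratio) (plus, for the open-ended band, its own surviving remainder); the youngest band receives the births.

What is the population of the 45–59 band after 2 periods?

281

— Period 1 —
Births: 450 × 0.478 = 215
15–29: 1160 × 0.966 = 1121
30–44: 310 × 0.951 = 295
45–59: 450 × 0.952 = 428
60–74: 1290 × 0.937 = 1209
75+: 530 × 0.963 + 1060 × 0.532 = 510 + 564 = 1074
Population now: 0–14=215, 15–29=1121, 30–44=295, 45–59=428, 60–74=1209, 75+=1074
— Period 2 —
Births: 295 × 0.478 = 141
15–29: 215 × 0.966 = 208
30–44: 1121 × 0.951 = 1066
45–59: 295 × 0.952 = 281
60–74: 428 × 0.937 = 401
75+: 1209 × 0.963 + 1074 × 0.532 = 1164 + 571 = 1735
Population now: 0–14=141, 15–29=208, 30–44=1066, 45–59=281, 60–74=401, 75+=1735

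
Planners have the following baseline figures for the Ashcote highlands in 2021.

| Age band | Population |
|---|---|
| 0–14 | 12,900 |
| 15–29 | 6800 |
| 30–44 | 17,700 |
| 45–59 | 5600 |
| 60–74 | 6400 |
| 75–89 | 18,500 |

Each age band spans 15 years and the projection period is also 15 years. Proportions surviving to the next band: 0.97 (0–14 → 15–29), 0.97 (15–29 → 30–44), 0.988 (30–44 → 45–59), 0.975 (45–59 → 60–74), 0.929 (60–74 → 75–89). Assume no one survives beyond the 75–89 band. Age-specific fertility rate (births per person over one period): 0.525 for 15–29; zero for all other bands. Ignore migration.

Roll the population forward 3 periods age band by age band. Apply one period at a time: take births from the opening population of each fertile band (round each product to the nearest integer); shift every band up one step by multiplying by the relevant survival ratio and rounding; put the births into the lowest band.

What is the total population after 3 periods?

[period 1]
Births: 6800 * 0.525 = 3570
15–29: 12900 * 0.97 = 12513
30–44: 6800 * 0.97 = 6596
45–59: 17700 * 0.988 = 17488
60–74: 5600 * 0.975 = 5460
75–89: 6400 * 0.929 = 5946
→ [3570, 12513, 6596, 17488, 5460, 5946]
[period 2]
Births: 12513 * 0.525 = 6569
15–29: 3570 * 0.97 = 3463
30–44: 12513 * 0.97 = 12138
45–59: 6596 * 0.988 = 6517
60–74: 17488 * 0.975 = 17051
75–89: 5460 * 0.929 = 5072
→ [6569, 3463, 12138, 6517, 17051, 5072]
[period 3]
Births: 3463 * 0.525 = 1818
15–29: 6569 * 0.97 = 6372
30–44: 3463 * 0.97 = 3359
45–59: 12138 * 0.988 = 11992
60–74: 6517 * 0.975 = 6354
75–89: 17051 * 0.929 = 15840
→ [1818, 6372, 3359, 11992, 6354, 15840]
Total after period 3: 1818 + 6372 + 3359 + 11992 + 6354 + 15840 = 45735

45735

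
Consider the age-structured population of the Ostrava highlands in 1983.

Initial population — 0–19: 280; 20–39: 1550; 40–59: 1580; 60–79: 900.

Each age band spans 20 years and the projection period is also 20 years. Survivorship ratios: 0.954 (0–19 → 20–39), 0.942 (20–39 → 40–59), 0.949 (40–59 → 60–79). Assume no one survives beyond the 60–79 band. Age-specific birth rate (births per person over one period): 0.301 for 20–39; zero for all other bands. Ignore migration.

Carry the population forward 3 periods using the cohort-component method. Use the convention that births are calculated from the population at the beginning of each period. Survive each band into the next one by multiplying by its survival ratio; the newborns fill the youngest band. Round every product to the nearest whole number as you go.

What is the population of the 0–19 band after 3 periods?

134

[period 1]
Births: 1550 × 0.301 = 467
20–39: 280 × 0.954 = 267
40–59: 1550 × 0.942 = 1460
60–79: 1580 × 0.949 = 1499
End of period: [467, 267, 1460, 1499]
[period 2]
Births: 267 × 0.301 = 80
20–39: 467 × 0.954 = 446
40–59: 267 × 0.942 = 252
60–79: 1460 × 0.949 = 1386
End of period: [80, 446, 252, 1386]
[period 3]
Births: 446 × 0.301 = 134
20–39: 80 × 0.954 = 76
40–59: 446 × 0.942 = 420
60–79: 252 × 0.949 = 239
End of period: [134, 76, 420, 239]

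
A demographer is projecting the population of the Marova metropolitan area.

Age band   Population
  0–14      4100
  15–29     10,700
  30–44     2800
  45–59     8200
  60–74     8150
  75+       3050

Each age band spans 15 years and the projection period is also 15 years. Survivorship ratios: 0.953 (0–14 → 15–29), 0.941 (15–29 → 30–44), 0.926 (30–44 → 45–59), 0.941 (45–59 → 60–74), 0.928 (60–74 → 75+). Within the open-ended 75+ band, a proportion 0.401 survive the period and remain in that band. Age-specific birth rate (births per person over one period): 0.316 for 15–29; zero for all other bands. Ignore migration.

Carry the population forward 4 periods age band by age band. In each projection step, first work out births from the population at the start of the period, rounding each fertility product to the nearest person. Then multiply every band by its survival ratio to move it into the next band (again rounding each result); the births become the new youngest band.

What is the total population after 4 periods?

Numbering the bands 1..6 from youngest to oldest:
— Period 1 —
Births: 10700 * 0.316 = 3381
Band 2: 4100 * 0.953 = 3907
Band 3: 10700 * 0.941 = 10069
Band 4: 2800 * 0.926 = 2593
Band 5: 8200 * 0.941 = 7716
Band 6: 8150 * 0.928 + 3050 * 0.401 = 7563 + 1223 = 8786
Population now: 0–14=3381, 15–29=3907, 30–44=10069, 45–59=2593, 60–74=7716, 75+=8786
— Period 2 —
Births: 3907 * 0.316 = 1235
Band 2: 3381 * 0.953 = 3222
Band 3: 3907 * 0.941 = 3676
Band 4: 10069 * 0.926 = 9324
Band 5: 2593 * 0.941 = 2440
Band 6: 7716 * 0.928 + 8786 * 0.401 = 7160 + 3523 = 10683
Population now: 0–14=1235, 15–29=3222, 30–44=3676, 45–59=9324, 60–74=2440, 75+=10683
— Period 3 —
Births: 3222 * 0.316 = 1018
Band 2: 1235 * 0.953 = 1177
Band 3: 3222 * 0.941 = 3032
Band 4: 3676 * 0.926 = 3404
Band 5: 9324 * 0.941 = 8774
Band 6: 2440 * 0.928 + 10683 * 0.401 = 2264 + 4284 = 6548
Population now: 0–14=1018, 15–29=1177, 30–44=3032, 45–59=3404, 60–74=8774, 75+=6548
— Period 4 —
Births: 1177 * 0.316 = 372
Band 2: 1018 * 0.953 = 970
Band 3: 1177 * 0.941 = 1108
Band 4: 3032 * 0.926 = 2808
Band 5: 3404 * 0.941 = 3203
Band 6: 8774 * 0.928 + 6548 * 0.401 = 8142 + 2626 = 10768
Population now: 0–14=372, 15–29=970, 30–44=1108, 45–59=2808, 60–74=3203, 75+=10768
Total after period 4: 372 + 970 + 1108 + 2808 + 3203 + 10768 = 19229

19229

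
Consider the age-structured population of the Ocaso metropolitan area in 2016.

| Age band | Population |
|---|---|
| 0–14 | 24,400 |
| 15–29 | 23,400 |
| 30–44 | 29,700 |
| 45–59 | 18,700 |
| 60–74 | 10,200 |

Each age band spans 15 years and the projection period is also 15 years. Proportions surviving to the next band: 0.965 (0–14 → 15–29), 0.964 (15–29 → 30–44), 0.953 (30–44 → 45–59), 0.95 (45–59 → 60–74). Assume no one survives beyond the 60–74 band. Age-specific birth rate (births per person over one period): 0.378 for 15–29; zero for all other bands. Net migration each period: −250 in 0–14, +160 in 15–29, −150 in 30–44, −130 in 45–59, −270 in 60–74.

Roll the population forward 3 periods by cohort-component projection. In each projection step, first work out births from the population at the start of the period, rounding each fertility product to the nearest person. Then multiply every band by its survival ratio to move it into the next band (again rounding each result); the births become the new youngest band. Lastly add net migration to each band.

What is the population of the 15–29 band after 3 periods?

Period 1.
Births: 23400 × 0.378 = 8845
15–29: 24400 × 0.965 = 23546
30–44: 23400 × 0.964 = 22558
45–59: 29700 × 0.953 = 28304
60–74: 18700 × 0.95 = 17765
Net migration: 0–14 − 250 → 8595; 15–29 + 160 → 23706; 30–44 − 150 → 22408; 45–59 − 130 → 28174; 60–74 − 270 → 17495
Population now: 0–14=8595, 15–29=23706, 30–44=22408, 45–59=28174, 60–74=17495
Period 2.
Births: 23706 × 0.378 = 8961
15–29: 8595 × 0.965 = 8294
30–44: 23706 × 0.964 = 22853
45–59: 22408 × 0.953 = 21355
60–74: 28174 × 0.95 = 26765
Net migration: 0–14 − 250 → 8711; 15–29 + 160 → 8454; 30–44 − 150 → 22703; 45–59 − 130 → 21225; 60–74 − 270 → 26495
Population now: 0–14=8711, 15–29=8454, 30–44=22703, 45–59=21225, 60–74=26495
Period 3.
Births: 8454 × 0.378 = 3196
15–29: 8711 × 0.965 = 8406
30–44: 8454 × 0.964 = 8150
45–59: 22703 × 0.953 = 21636
60–74: 21225 × 0.95 = 20164
Net migration: 0–14 − 250 → 2946; 15–29 + 160 → 8566; 30–44 − 150 → 8000; 45–59 − 130 → 21506; 60–74 − 270 → 19894
Population now: 0–14=2946, 15–29=8566, 30–44=8000, 45–59=21506, 60–74=19894

8566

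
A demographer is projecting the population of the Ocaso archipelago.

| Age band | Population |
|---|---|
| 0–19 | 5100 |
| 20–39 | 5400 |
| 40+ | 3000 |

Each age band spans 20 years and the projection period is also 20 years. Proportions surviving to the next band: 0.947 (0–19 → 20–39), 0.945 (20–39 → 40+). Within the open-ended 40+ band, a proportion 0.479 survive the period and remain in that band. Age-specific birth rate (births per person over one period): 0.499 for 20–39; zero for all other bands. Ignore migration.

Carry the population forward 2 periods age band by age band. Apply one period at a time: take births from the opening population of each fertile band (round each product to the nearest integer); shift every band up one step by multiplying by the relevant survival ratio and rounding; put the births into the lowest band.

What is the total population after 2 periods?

12659

Let group 1 be 0–19 through group 3 = 40+.
— Period 1 —
Births: 5400 × 0.499 = 2695
Group 2: 5100 × 0.947 = 4830
Group 3: 5400 × 0.945 + 3000 × 0.479 = 5103 + 1437 = 6540
Population now: 0–19=2695, 20–39=4830, 40+=6540
— Period 2 —
Births: 4830 × 0.499 = 2410
Group 2: 2695 × 0.947 = 2552
Group 3: 4830 × 0.945 + 6540 × 0.479 = 4564 + 3133 = 7697
Population now: 0–19=2410, 20–39=2552, 40+=7697
Total after period 2: 2410 + 2552 + 7697 = 12659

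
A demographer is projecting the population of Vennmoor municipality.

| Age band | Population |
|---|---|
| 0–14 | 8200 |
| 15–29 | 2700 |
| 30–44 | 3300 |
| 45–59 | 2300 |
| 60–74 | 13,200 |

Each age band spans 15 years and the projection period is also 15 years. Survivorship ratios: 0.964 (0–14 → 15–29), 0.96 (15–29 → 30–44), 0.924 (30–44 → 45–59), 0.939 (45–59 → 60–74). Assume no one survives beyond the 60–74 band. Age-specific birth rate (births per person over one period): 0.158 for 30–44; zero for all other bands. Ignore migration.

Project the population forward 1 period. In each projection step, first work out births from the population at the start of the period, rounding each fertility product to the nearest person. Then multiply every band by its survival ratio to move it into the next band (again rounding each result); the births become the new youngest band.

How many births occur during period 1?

Call the bands 1 to 5, youngest first.
After projecting period 1:
Births: 3300 × 0.158 = 521
Band 2: 8200 × 0.964 = 7905
Band 3: 2700 × 0.96 = 2592
Band 4: 3300 × 0.924 = 3049
Band 5: 2300 × 0.939 = 2160
End of period: [521, 7905, 2592, 3049, 2160]

521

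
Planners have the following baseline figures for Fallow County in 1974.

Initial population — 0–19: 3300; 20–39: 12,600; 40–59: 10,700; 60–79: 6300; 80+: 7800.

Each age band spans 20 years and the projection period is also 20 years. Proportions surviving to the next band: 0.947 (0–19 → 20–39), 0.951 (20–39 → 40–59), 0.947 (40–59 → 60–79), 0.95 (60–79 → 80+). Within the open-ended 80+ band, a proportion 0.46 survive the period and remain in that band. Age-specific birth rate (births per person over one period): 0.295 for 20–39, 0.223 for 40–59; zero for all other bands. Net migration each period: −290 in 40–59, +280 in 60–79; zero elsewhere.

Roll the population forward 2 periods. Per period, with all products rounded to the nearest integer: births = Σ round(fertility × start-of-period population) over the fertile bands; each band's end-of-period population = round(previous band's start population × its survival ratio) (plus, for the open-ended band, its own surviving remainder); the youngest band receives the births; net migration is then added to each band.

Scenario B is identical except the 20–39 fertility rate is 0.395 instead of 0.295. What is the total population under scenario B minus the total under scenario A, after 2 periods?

1505

[period 1]
Births: 12600 * 0.295 = 3717 ; 10700 * 0.223 = 2386 → 6103
20–39: 3300 * 0.947 = 3125
40–59: 12600 * 0.951 = 11983
60–79: 10700 * 0.947 = 10133
80+: 6300 * 0.95 + 7800 * 0.46 = 5985 + 3588 = 9573
Net migration: 40–59 − 290 → 11693; 60–79 + 280 → 10413
Giving 6103 / 3125 / 11693 / 10413 / 9573.
[period 2]
Births: 3125 * 0.295 = 922 ; 11693 * 0.223 = 2608 → 3530
20–39: 6103 * 0.947 = 5780
40–59: 3125 * 0.951 = 2972
60–79: 11693 * 0.947 = 11073
80+: 10413 * 0.95 + 9573 * 0.46 = 9892 + 4404 = 14296
Net migration: 40–59 − 290 → 2682; 60–79 + 280 → 11353
Giving 3530 / 5780 / 2682 / 11353 / 14296.
Scenario A total after 2 periods: 37641
Scenario B projection —
[period 1]
Births: 12600 * 0.395 = 4977 ; 10700 * 0.223 = 2386 → 7363
20–39: 3300 * 0.947 = 3125
40–59: 12600 * 0.951 = 11983
60–79: 10700 * 0.947 = 10133
80+: 6300 * 0.95 + 7800 * 0.46 = 5985 + 3588 = 9573
Net migration: 40–59 − 290 → 11693; 60–79 + 280 → 10413
Giving 7363 / 3125 / 11693 / 10413 / 9573.
[period 2]
Births: 3125 * 0.395 = 1234 ; 11693 * 0.223 = 2608 → 3842
20–39: 7363 * 0.947 = 6973
40–59: 3125 * 0.951 = 2972
60–79: 11693 * 0.947 = 11073
80+: 10413 * 0.95 + 9573 * 0.46 = 9892 + 4404 = 14296
Net migration: 40–59 − 290 → 2682; 60–79 + 280 → 11353
Giving 3842 / 6973 / 2682 / 11353 / 14296.
Scenario B total after 2 periods: 39146
Difference B − A = 39146 − 37641 = 1505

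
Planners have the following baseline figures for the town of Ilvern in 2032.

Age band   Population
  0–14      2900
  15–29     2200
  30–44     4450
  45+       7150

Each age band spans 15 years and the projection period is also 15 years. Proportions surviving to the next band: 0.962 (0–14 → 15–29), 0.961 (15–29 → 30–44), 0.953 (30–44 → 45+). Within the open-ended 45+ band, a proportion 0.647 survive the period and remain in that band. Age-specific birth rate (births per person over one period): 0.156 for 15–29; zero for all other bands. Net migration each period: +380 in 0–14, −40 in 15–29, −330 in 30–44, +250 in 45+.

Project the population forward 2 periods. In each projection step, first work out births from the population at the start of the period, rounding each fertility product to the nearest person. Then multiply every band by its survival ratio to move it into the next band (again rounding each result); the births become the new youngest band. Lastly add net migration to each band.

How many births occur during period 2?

(Bands numbered youngest = 1 to oldest = 4.)
— Period 1 —
Births: 2200 × 0.156 = 343
Band 2: 2900 × 0.962 = 2790
Band 3: 2200 × 0.961 = 2114
Band 4: 4450 × 0.953 + 7150 × 0.647 = 4241 + 4626 = 8867
Net migration: Band 1 + 380 → 723; Band 2 − 40 → 2750; Band 3 − 330 → 1784; Band 4 + 250 → 9117
End of period: [723, 2750, 1784, 9117]
— Period 2 —
Births: 2750 × 0.156 = 429
Band 2: 723 × 0.962 = 696
Band 3: 2750 × 0.961 = 2643
Band 4: 1784 × 0.953 + 9117 × 0.647 = 1700 + 5899 = 7599
Net migration: Band 1 + 380 → 809; Band 2 − 40 → 656; Band 3 − 330 → 2313; Band 4 + 250 → 7849
End of period: [809, 656, 2313, 7849]

429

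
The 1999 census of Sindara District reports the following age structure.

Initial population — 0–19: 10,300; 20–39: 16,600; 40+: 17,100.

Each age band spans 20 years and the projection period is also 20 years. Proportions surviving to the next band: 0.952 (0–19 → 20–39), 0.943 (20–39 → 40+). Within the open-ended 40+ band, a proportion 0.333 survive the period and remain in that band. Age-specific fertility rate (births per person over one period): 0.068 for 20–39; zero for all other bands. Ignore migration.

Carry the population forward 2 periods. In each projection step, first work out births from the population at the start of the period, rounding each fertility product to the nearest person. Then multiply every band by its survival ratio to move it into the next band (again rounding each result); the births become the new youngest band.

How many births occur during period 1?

1129

[period 1]
Births: 16600 × 0.068 = 1129
20–39: 10300 × 0.952 = 9806
40+: 16600 × 0.943 + 17100 × 0.333 = 15654 + 5694 = 21348
Giving 1129 / 9806 / 21348.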